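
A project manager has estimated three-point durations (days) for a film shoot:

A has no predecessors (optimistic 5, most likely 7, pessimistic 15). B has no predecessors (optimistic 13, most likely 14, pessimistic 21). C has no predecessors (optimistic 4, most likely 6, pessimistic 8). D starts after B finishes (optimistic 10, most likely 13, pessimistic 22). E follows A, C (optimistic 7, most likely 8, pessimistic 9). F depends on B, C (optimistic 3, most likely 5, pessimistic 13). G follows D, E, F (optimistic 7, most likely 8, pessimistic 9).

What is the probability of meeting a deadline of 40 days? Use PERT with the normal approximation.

te_A = (5 + 4·7 + 15)/6 = 48/6 = 8; σ²_A = ((15−5)/6)² = 2.778
te_B = (13 + 4·14 + 21)/6 = 90/6 = 15; σ²_B = ((21−13)/6)² = 1.778
te_C = (4 + 4·6 + 8)/6 = 36/6 = 6; σ²_C = ((8−4)/6)² = 0.444
te_D = (10 + 4·13 + 22)/6 = 84/6 = 14; σ²_D = ((22−10)/6)² = 4.000
te_E = (7 + 4·8 + 9)/6 = 48/6 = 8; σ²_E = ((9−7)/6)² = 0.111
te_F = (3 + 4·5 + 13)/6 = 36/6 = 6; σ²_F = ((13−3)/6)² = 2.778
te_G = (7 + 4·8 + 9)/6 = 48/6 = 8; σ²_G = ((9−7)/6)² = 0.111

Forward pass:
ES_A = 0; EF_A = 8
ES_B = 0; EF_B = 15
ES_C = 0; EF_C = 6
ES_D = 15; EF_D = 15+14 = 29
ES_E = max(EF_A=8, EF_C=6) = 8; EF_E = 8+8 = 16
ES_F = max(EF_B=15, EF_C=6) = 15; EF_F = 15+6 = 21
ES_G = max(EF_D=29, EF_E=16, EF_F=21) = 29; EF_G = 29+8 = 37
Expected project duration μ = 37 days. Critical path: B → D → G.

Variance along critical path = 1.778 + 4.000 + 0.111 = 5.889; σ = √5.889 = 2.427 days.
Z = (40 − 37) / 2.427 = 1.236
P(T ≤ 40) = Φ(1.236) ≈ 0.892

0.892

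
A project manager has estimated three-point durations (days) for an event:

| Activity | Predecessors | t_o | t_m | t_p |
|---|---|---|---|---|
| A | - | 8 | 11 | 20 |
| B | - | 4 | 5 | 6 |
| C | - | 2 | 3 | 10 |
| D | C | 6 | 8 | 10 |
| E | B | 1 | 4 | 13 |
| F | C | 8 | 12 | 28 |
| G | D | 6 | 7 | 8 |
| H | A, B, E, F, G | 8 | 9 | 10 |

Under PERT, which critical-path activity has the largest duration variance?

te_A = (8 + 4·11 + 20)/6 = 72/6 = 12; σ²_A = ((20−8)/6)² = 4.000
te_B = (4 + 4·5 + 6)/6 = 30/6 = 5; σ²_B = ((6−4)/6)² = 0.111
te_C = (2 + 4·3 + 10)/6 = 24/6 = 4; σ²_C = ((10−2)/6)² = 1.778
te_D = (6 + 4·8 + 10)/6 = 48/6 = 8; σ²_D = ((10−6)/6)² = 0.444
te_E = (1 + 4·4 + 13)/6 = 30/6 = 5; σ²_E = ((13−1)/6)² = 4.000
te_F = (8 + 4·12 + 28)/6 = 84/6 = 14; σ²_F = ((28−8)/6)² = 11.111
te_G = (6 + 4·7 + 8)/6 = 42/6 = 7; σ²_G = ((8−6)/6)² = 0.111
te_H = (8 + 4·9 + 10)/6 = 54/6 = 9; σ²_H = ((10−8)/6)² = 0.111

Forward pass:
ES_A = 0; EF_A = 12
ES_B = 0; EF_B = 5
ES_C = 0; EF_C = 4
ES_D = 4; EF_D = 4+8 = 12
ES_E = 5; EF_E = 5+5 = 10
ES_F = 4; EF_F = 4+14 = 18
ES_G = 12; EF_G = 12+7 = 19
ES_H = max(EF_A=12, EF_B=5, EF_E=10, EF_F=18, EF_G=19) = 19; EF_H = 19+9 = 28
Expected project duration μ = 28 days. Critical path: C → D → G → H.

Variances on critical path: σ²_C=1.778, σ²_D=0.444, σ²_G=0.111, σ²_H=0.111.
Largest is σ²_C = 1.778.

C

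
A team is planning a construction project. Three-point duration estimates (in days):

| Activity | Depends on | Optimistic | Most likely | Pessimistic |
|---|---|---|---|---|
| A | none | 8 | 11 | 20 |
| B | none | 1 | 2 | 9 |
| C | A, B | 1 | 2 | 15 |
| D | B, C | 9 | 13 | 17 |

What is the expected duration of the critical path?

te_A = (8 + 4·11 + 20)/6 = 72/6 = 12
te_B = (1 + 4·2 + 9)/6 = 18/6 = 3
te_C = (1 + 4·2 + 15)/6 = 24/6 = 4
te_D = (9 + 4·13 + 17)/6 = 78/6 = 13

Forward pass:
ES_A = 0; EF_A = 12
ES_B = 0; EF_B = 3
ES_C = max(EF_A=12, EF_B=3) = 12; EF_C = 12+4 = 16
ES_D = max(EF_B=3, EF_C=16) = 16; EF_D = 16+13 = 29
Expected project duration μ = 29 days. Critical path: A → C → D.

29 days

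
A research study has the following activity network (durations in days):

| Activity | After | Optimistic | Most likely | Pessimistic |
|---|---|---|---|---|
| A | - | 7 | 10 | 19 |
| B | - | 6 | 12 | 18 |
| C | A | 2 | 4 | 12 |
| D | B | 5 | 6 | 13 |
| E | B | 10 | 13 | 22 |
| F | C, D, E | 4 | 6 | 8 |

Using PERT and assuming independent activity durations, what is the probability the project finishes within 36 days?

te_A = (7 + 4·10 + 19)/6 = 66/6 = 11; σ²_A = ((19−7)/6)² = 4.000
te_B = (6 + 4·12 + 18)/6 = 72/6 = 12; σ²_B = ((18−6)/6)² = 4.000
te_C = (2 + 4·4 + 12)/6 = 30/6 = 5; σ²_C = ((12−2)/6)² = 2.778
te_D = (5 + 4·6 + 13)/6 = 42/6 = 7; σ²_D = ((13−5)/6)² = 1.778
te_E = (10 + 4·13 + 22)/6 = 84/6 = 14; σ²_E = ((22−10)/6)² = 4.000
te_F = (4 + 4·6 + 8)/6 = 36/6 = 6; σ²_F = ((8−4)/6)² = 0.444

Forward pass:
ES_A = 0; EF_A = 11
ES_B = 0; EF_B = 12
ES_C = 11; EF_C = 11+5 = 16
ES_D = 12; EF_D = 12+7 = 19
ES_E = 12; EF_E = 12+14 = 26
ES_F = max(EF_C=16, EF_D=19, EF_E=26) = 26; EF_F = 26+6 = 32
Expected project duration μ = 32 days. Critical path: B → E → F.

Variance along critical path = 4.000 + 4.000 + 0.444 = 8.444; σ = √8.444 = 2.906 days.
Z = (36 − 32) / 2.906 = 1.376
P(T ≤ 36) = Φ(1.376) ≈ 0.916

0.916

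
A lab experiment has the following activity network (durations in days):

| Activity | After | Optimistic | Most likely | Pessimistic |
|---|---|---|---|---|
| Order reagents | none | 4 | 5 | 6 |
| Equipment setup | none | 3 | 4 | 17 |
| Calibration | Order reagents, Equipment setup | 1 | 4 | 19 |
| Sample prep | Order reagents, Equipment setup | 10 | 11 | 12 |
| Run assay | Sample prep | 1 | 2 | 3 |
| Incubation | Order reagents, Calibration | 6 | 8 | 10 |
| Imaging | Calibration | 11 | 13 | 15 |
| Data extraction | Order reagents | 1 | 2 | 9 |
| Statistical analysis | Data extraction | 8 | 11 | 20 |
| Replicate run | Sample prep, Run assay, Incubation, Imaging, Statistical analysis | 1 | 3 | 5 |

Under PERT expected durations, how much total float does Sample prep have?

te_Order reagents = (4 + 4·5 + 6)/6 = 30/6 = 5
te_Equipment setup = (3 + 4·4 + 17)/6 = 36/6 = 6
te_Calibration = (1 + 4·4 + 19)/6 = 36/6 = 6
te_Sample prep = (10 + 4·11 + 12)/6 = 66/6 = 11
te_Run assay = (1 + 4·2 + 3)/6 = 12/6 = 2
te_Incubation = (6 + 4·8 + 10)/6 = 48/6 = 8
te_Imaging = (11 + 4·13 + 15)/6 = 78/6 = 13
te_Data extraction = (1 + 4·2 + 9)/6 = 18/6 = 3
te_Statistical analysis = (8 + 4·11 + 20)/6 = 72/6 = 12
te_Replicate run = (1 + 4·3 + 5)/6 = 18/6 = 3

Forward pass:
ES_Order reagents = 0; EF_Order reagents = 5
ES_Equipment setup = 0; EF_Equipment setup = 6
ES_Calibration = max(EF_Order reagents=5, EF_Equipment setup=6) = 6; EF_Calibration = 6+6 = 12
ES_Sample prep = max(EF_Order reagents=5, EF_Equipment setup=6) = 6; EF_Sample prep = 6+11 = 17
ES_Run assay = 17; EF_Run assay = 17+2 = 19
ES_Incubation = max(EF_Order reagents=5, EF_Calibration=12) = 12; EF_Incubation = 12+8 = 20
ES_Imaging = 12; EF_Imaging = 12+13 = 25
ES_Data extraction = 5; EF_Data extraction = 5+3 = 8
ES_Statistical analysis = 8; EF_Statistical analysis = 8+12 = 20
ES_Replicate run = max(EF_Sample prep=17, EF_Run assay=19, EF_Incubation=20, EF_Imaging=25, EF_Statistical analysis=20) = 25; EF_Replicate run = 25+3 = 28
Expected project duration μ = 28 days. Critical path: Equipment setup → Calibration → Imaging → Replicate run.

Backward pass:
LF_Replicate run = 28; LS_Replicate run = 28−3 = 25
LF_Statistical analysis = LS_Replicate run = 25; LS_Statistical analysis = 25−12 = 13
LF_Data extraction = LS_Statistical analysis = 13; LS_Data extraction = 13−3 = 10
LF_Imaging = LS_Replicate run = 25; LS_Imaging = 25−13 = 12
LF_Incubation = LS_Replicate run = 25; LS_Incubation = 25−8 = 17
LF_Run assay = LS_Replicate run = 25; LS_Run assay = 25−2 = 23
LF_Sample prep = min(LS_Run assay=23, LS_Replicate run=25) = 23; LS_Sample prep = 23−11 = 12
LF_Calibration = min(LS_Incubation=17, LS_Imaging=12) = 12; LS_Calibration = 12−6 = 6
LF_Equipment setup = min(LS_Calibration=6, LS_Sample prep=12) = 6; LS_Equipment setup = 6−6 = 0
LF_Order reagents = min(LS_Calibration=6, LS_Sample prep=12, LS_Incubation=17, LS_Data extraction=10) = 6; LS_Order reagents = 6−5 = 1
Slack_Sample prep = LS_Sample prep − ES_Sample prep = 12 − 6 = 6

6 days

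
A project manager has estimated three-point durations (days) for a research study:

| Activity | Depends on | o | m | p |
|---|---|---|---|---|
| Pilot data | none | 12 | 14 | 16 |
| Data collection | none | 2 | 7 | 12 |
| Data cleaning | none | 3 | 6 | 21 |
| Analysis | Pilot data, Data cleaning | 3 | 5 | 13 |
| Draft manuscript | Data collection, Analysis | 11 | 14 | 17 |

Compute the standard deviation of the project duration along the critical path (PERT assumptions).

2.05 days

te_Pilot data = (12 + 4·14 + 16)/6 = 84/6 = 14; σ²_Pilot data = ((16−12)/6)² = 0.444
te_Data collection = (2 + 4·7 + 12)/6 = 42/6 = 7; σ²_Data collection = ((12−2)/6)² = 2.778
te_Data cleaning = (3 + 4·6 + 21)/6 = 48/6 = 8; σ²_Data cleaning = ((21−3)/6)² = 9.000
te_Analysis = (3 + 4·5 + 13)/6 = 36/6 = 6; σ²_Analysis = ((13−3)/6)² = 2.778
te_Draft manuscript = (11 + 4·14 + 17)/6 = 84/6 = 14; σ²_Draft manuscript = ((17−11)/6)² = 1.000

Forward pass:
ES_Pilot data = 0; EF_Pilot data = 14
ES_Data collection = 0; EF_Data collection = 7
ES_Data cleaning = 0; EF_Data cleaning = 8
ES_Analysis = max(EF_Pilot data=14, EF_Data cleaning=8) = 14; EF_Analysis = 14+6 = 20
ES_Draft manuscript = max(EF_Data collection=7, EF_Analysis=20) = 20; EF_Draft manuscript = 20+14 = 34
Expected project duration μ = 34 days. Critical path: Pilot data → Analysis → Draft manuscript.

Variance along critical path = 0.444 + 2.778 + 1.000 = 4.222
σ = √4.222 = 2.055 days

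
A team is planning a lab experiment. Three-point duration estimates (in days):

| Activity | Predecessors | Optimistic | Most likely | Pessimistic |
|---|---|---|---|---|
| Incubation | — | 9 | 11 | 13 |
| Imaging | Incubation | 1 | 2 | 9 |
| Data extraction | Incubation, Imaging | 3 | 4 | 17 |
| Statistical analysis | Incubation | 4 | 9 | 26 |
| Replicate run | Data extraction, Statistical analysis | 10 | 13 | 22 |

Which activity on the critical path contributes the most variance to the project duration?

Statistical analysis

te_Incubation = (9 + 4·11 + 13)/6 = 66/6 = 11; σ²_Incubation = ((13−9)/6)² = 0.444
te_Imaging = (1 + 4·2 + 9)/6 = 18/6 = 3; σ²_Imaging = ((9−1)/6)² = 1.778
te_Data extraction = (3 + 4·4 + 17)/6 = 36/6 = 6; σ²_Data extraction = ((17−3)/6)² = 5.444
te_Statistical analysis = (4 + 4·9 + 26)/6 = 66/6 = 11; σ²_Statistical analysis = ((26−4)/6)² = 13.444
te_Replicate run = (10 + 4·13 + 22)/6 = 84/6 = 14; σ²_Replicate run = ((22−10)/6)² = 4.000

Forward pass:
ES_Incubation = 0; EF_Incubation = 11
ES_Imaging = 11; EF_Imaging = 11+3 = 14
ES_Data extraction = max(EF_Incubation=11, EF_Imaging=14) = 14; EF_Data extraction = 14+6 = 20
ES_Statistical analysis = 11; EF_Statistical analysis = 11+11 = 22
ES_Replicate run = max(EF_Data extraction=20, EF_Statistical analysis=22) = 22; EF_Replicate run = 22+14 = 36
Expected project duration μ = 36 days. Critical path: Incubation → Statistical analysis → Replicate run.

Variances on critical path: σ²_Incubation=0.444, σ²_Statistical analysis=13.444, σ²_Replicate run=4.000.
Largest is σ²_Statistical analysis = 13.444.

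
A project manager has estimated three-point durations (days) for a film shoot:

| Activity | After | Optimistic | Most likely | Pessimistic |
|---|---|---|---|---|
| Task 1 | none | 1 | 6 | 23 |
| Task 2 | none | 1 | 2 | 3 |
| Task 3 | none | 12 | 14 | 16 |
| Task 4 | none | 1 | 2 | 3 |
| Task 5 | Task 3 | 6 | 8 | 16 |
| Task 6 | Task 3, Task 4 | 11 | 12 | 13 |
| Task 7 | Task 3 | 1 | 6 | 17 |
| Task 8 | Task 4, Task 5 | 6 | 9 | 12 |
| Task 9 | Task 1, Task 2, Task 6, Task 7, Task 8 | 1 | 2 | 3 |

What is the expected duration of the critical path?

te_Task 1 = (1 + 4·6 + 23)/6 = 48/6 = 8
te_Task 2 = (1 + 4·2 + 3)/6 = 12/6 = 2
te_Task 3 = (12 + 4·14 + 16)/6 = 84/6 = 14
te_Task 4 = (1 + 4·2 + 3)/6 = 12/6 = 2
te_Task 5 = (6 + 4·8 + 16)/6 = 54/6 = 9
te_Task 6 = (11 + 4·12 + 13)/6 = 72/6 = 12
te_Task 7 = (1 + 4·6 + 17)/6 = 42/6 = 7
te_Task 8 = (6 + 4·9 + 12)/6 = 54/6 = 9
te_Task 9 = (1 + 4·2 + 3)/6 = 12/6 = 2

Forward pass:
ES_Task 1 = 0; EF_Task 1 = 8
ES_Task 2 = 0; EF_Task 2 = 2
ES_Task 3 = 0; EF_Task 3 = 14
ES_Task 4 = 0; EF_Task 4 = 2
ES_Task 5 = 14; EF_Task 5 = 14+9 = 23
ES_Task 6 = max(EF_Task 3=14, EF_Task 4=2) = 14; EF_Task 6 = 14+12 = 26
ES_Task 7 = 14; EF_Task 7 = 14+7 = 21
ES_Task 8 = max(EF_Task 4=2, EF_Task 5=23) = 23; EF_Task 8 = 23+9 = 32
ES_Task 9 = max(EF_Task 1=8, EF_Task 2=2, EF_Task 6=26, EF_Task 7=21, EF_Task 8=32) = 32; EF_Task 9 = 32+2 = 34
Expected project duration μ = 34 days. Critical path: Task 3 → Task 5 → Task 8 → Task 9.

34 days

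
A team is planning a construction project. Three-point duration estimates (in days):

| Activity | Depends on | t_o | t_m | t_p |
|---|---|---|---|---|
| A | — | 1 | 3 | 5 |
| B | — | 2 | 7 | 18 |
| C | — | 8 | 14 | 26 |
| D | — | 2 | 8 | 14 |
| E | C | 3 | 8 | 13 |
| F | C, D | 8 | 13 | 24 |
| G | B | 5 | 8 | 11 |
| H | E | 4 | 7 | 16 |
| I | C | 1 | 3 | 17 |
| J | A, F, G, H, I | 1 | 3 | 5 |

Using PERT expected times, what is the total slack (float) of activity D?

te_A = (1 + 4·3 + 5)/6 = 18/6 = 3
te_B = (2 + 4·7 + 18)/6 = 48/6 = 8
te_C = (8 + 4·14 + 26)/6 = 90/6 = 15
te_D = (2 + 4·8 + 14)/6 = 48/6 = 8
te_E = (3 + 4·8 + 13)/6 = 48/6 = 8
te_F = (8 + 4·13 + 24)/6 = 84/6 = 14
te_G = (5 + 4·8 + 11)/6 = 48/6 = 8
te_H = (4 + 4·7 + 16)/6 = 48/6 = 8
te_I = (1 + 4·3 + 17)/6 = 30/6 = 5
te_J = (1 + 4·3 + 5)/6 = 18/6 = 3

Forward pass:
ES_A = 0; EF_A = 3
ES_B = 0; EF_B = 8
ES_C = 0; EF_C = 15
ES_D = 0; EF_D = 8
ES_E = 15; EF_E = 15+8 = 23
ES_F = max(EF_C=15, EF_D=8) = 15; EF_F = 15+14 = 29
ES_G = 8; EF_G = 8+8 = 16
ES_H = 23; EF_H = 23+8 = 31
ES_I = 15; EF_I = 15+5 = 20
ES_J = max(EF_A=3, EF_F=29, EF_G=16, EF_H=31, EF_I=20) = 31; EF_J = 31+3 = 34
Expected project duration μ = 34 days. Critical path: C → E → H → J.

Backward pass:
LF_J = 34; LS_J = 34−3 = 31
LF_I = LS_J = 31; LS_I = 31−5 = 26
LF_H = LS_J = 31; LS_H = 31−8 = 23
LF_G = LS_J = 31; LS_G = 31−8 = 23
LF_F = LS_J = 31; LS_F = 31−14 = 17
LF_E = LS_H = 23; LS_E = 23−8 = 15
LF_D = LS_F = 17; LS_D = 17−8 = 9
LF_C = min(LS_E=15, LS_F=17, LS_I=26) = 15; LS_C = 15−15 = 0
LF_B = LS_G = 23; LS_B = 23−8 = 15
LF_A = LS_J = 31; LS_A = 31−3 = 28
Slack_D = LS_D − ES_D = 9 − 0 = 9

9 days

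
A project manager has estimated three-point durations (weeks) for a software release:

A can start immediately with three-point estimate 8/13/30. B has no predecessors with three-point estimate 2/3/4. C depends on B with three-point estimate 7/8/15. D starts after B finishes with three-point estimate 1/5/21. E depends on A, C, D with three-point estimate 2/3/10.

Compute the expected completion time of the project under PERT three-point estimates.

19 weeks

te_A = (8 + 4·13 + 30)/6 = 90/6 = 15
te_B = (2 + 4·3 + 4)/6 = 18/6 = 3
te_C = (7 + 4·8 + 15)/6 = 54/6 = 9
te_D = (1 + 4·5 + 21)/6 = 42/6 = 7
te_E = (2 + 4·3 + 10)/6 = 24/6 = 4

Forward pass:
ES_A = 0; EF_A = 15
ES_B = 0; EF_B = 3
ES_C = 3; EF_C = 3+9 = 12
ES_D = 3; EF_D = 3+7 = 10
ES_E = max(EF_A=15, EF_C=12, EF_D=10) = 15; EF_E = 15+4 = 19
Expected project duration μ = 19 weeks. Critical path: A → E.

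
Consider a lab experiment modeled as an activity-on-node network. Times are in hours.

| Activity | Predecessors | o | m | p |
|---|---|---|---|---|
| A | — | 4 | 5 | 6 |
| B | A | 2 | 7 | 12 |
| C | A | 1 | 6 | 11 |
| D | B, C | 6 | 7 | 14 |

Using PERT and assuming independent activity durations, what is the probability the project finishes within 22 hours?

te_A = (4 + 4·5 + 6)/6 = 30/6 = 5; σ²_A = ((6−4)/6)² = 0.111
te_B = (2 + 4·7 + 12)/6 = 42/6 = 7; σ²_B = ((12−2)/6)² = 2.778
te_C = (1 + 4·6 + 11)/6 = 36/6 = 6; σ²_C = ((11−1)/6)² = 2.778
te_D = (6 + 4·7 + 14)/6 = 48/6 = 8; σ²_D = ((14−6)/6)² = 1.778

Forward pass:
ES_A = 0; EF_A = 5
ES_B = 5; EF_B = 5+7 = 12
ES_C = 5; EF_C = 5+6 = 11
ES_D = max(EF_B=12, EF_C=11) = 12; EF_D = 12+8 = 20
Expected project duration μ = 20 hours. Critical path: A → B → D.

Variance along critical path = 0.111 + 2.778 + 1.778 = 4.667; σ = √4.667 = 2.160 hours.
Z = (22 − 20) / 2.160 = 0.926
P(T ≤ 22) = Φ(0.926) ≈ 0.823

0.823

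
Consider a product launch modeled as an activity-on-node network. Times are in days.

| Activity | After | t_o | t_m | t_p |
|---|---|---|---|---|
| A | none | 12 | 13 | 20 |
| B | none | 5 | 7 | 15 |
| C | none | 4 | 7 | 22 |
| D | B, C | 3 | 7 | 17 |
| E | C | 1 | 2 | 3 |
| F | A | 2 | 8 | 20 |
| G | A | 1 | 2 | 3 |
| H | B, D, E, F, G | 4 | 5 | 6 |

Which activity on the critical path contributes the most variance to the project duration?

te_A = (12 + 4·13 + 20)/6 = 84/6 = 14; σ²_A = ((20−12)/6)² = 1.778
te_B = (5 + 4·7 + 15)/6 = 48/6 = 8; σ²_B = ((15−5)/6)² = 2.778
te_C = (4 + 4·7 + 22)/6 = 54/6 = 9; σ²_C = ((22−4)/6)² = 9.000
te_D = (3 + 4·7 + 17)/6 = 48/6 = 8; σ²_D = ((17−3)/6)² = 5.444
te_E = (1 + 4·2 + 3)/6 = 12/6 = 2; σ²_E = ((3−1)/6)² = 0.111
te_F = (2 + 4·8 + 20)/6 = 54/6 = 9; σ²_F = ((20−2)/6)² = 9.000
te_G = (1 + 4·2 + 3)/6 = 12/6 = 2; σ²_G = ((3−1)/6)² = 0.111
te_H = (4 + 4·5 + 6)/6 = 30/6 = 5; σ²_H = ((6−4)/6)² = 0.111

Forward pass:
ES_A = 0; EF_A = 14
ES_B = 0; EF_B = 8
ES_C = 0; EF_C = 9
ES_D = max(EF_B=8, EF_C=9) = 9; EF_D = 9+8 = 17
ES_E = 9; EF_E = 9+2 = 11
ES_F = 14; EF_F = 14+9 = 23
ES_G = 14; EF_G = 14+2 = 16
ES_H = max(EF_B=8, EF_D=17, EF_E=11, EF_F=23, EF_G=16) = 23; EF_H = 23+5 = 28
Expected project duration μ = 28 days. Critical path: A → F → H.

Variances on critical path: σ²_A=1.778, σ²_F=9.000, σ²_H=0.111.
Largest is σ²_F = 9.000.

F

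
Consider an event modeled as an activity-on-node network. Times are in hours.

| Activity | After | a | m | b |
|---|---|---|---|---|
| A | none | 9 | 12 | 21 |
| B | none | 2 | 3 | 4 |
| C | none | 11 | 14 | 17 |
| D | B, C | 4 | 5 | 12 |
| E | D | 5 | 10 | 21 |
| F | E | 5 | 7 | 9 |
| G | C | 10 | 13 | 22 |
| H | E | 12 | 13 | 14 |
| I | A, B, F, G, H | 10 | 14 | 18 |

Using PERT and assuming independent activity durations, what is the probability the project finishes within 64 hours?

0.960

te_A = (9 + 4·12 + 21)/6 = 78/6 = 13; σ²_A = ((21−9)/6)² = 4.000
te_B = (2 + 4·3 + 4)/6 = 18/6 = 3; σ²_B = ((4−2)/6)² = 0.111
te_C = (11 + 4·14 + 17)/6 = 84/6 = 14; σ²_C = ((17−11)/6)² = 1.000
te_D = (4 + 4·5 + 12)/6 = 36/6 = 6; σ²_D = ((12−4)/6)² = 1.778
te_E = (5 + 4·10 + 21)/6 = 66/6 = 11; σ²_E = ((21−5)/6)² = 7.111
te_F = (5 + 4·7 + 9)/6 = 42/6 = 7; σ²_F = ((9−5)/6)² = 0.444
te_G = (10 + 4·13 + 22)/6 = 84/6 = 14; σ²_G = ((22−10)/6)² = 4.000
te_H = (12 + 4·13 + 14)/6 = 78/6 = 13; σ²_H = ((14−12)/6)² = 0.111
te_I = (10 + 4·14 + 18)/6 = 84/6 = 14; σ²_I = ((18−10)/6)² = 1.778

Forward pass:
ES_A = 0; EF_A = 13
ES_B = 0; EF_B = 3
ES_C = 0; EF_C = 14
ES_D = max(EF_B=3, EF_C=14) = 14; EF_D = 14+6 = 20
ES_E = 20; EF_E = 20+11 = 31
ES_F = 31; EF_F = 31+7 = 38
ES_G = 14; EF_G = 14+14 = 28
ES_H = 31; EF_H = 31+13 = 44
ES_I = max(EF_A=13, EF_B=3, EF_F=38, EF_G=28, EF_H=44) = 44; EF_I = 44+14 = 58
Expected project duration μ = 58 hours. Critical path: C → D → E → H → I.

Variance along critical path = 1.000 + 1.778 + 7.111 + 0.111 + 1.778 = 11.778; σ = √11.778 = 3.432 hours.
Z = (64 − 58) / 3.432 = 1.748
P(T ≤ 64) = Φ(1.748) ≈ 0.960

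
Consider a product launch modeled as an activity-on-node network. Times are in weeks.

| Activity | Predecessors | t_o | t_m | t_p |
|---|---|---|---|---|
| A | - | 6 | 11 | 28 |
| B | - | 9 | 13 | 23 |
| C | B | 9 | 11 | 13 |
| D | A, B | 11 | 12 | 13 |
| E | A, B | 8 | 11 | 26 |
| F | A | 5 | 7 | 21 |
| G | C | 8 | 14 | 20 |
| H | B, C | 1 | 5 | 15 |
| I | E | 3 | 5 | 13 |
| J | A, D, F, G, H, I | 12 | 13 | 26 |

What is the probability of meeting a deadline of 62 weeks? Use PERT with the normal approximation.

te_A = (6 + 4·11 + 28)/6 = 78/6 = 13; σ²_A = ((28−6)/6)² = 13.444
te_B = (9 + 4·13 + 23)/6 = 84/6 = 14; σ²_B = ((23−9)/6)² = 5.444
te_C = (9 + 4·11 + 13)/6 = 66/6 = 11; σ²_C = ((13−9)/6)² = 0.444
te_D = (11 + 4·12 + 13)/6 = 72/6 = 12; σ²_D = ((13−11)/6)² = 0.111
te_E = (8 + 4·11 + 26)/6 = 78/6 = 13; σ²_E = ((26−8)/6)² = 9.000
te_F = (5 + 4·7 + 21)/6 = 54/6 = 9; σ²_F = ((21−5)/6)² = 7.111
te_G = (8 + 4·14 + 20)/6 = 84/6 = 14; σ²_G = ((20−8)/6)² = 4.000
te_H = (1 + 4·5 + 15)/6 = 36/6 = 6; σ²_H = ((15−1)/6)² = 5.444
te_I = (3 + 4·5 + 13)/6 = 36/6 = 6; σ²_I = ((13−3)/6)² = 2.778
te_J = (12 + 4·13 + 26)/6 = 90/6 = 15; σ²_J = ((26−12)/6)² = 5.444

Forward pass:
ES_A = 0; EF_A = 13
ES_B = 0; EF_B = 14
ES_C = 14; EF_C = 14+11 = 25
ES_D = max(EF_A=13, EF_B=14) = 14; EF_D = 14+12 = 26
ES_E = max(EF_A=13, EF_B=14) = 14; EF_E = 14+13 = 27
ES_F = 13; EF_F = 13+9 = 22
ES_G = 25; EF_G = 25+14 = 39
ES_H = max(EF_B=14, EF_C=25) = 25; EF_H = 25+6 = 31
ES_I = 27; EF_I = 27+6 = 33
ES_J = max(EF_A=13, EF_D=26, EF_F=22, EF_G=39, EF_H=31, EF_I=33) = 39; EF_J = 39+15 = 54
Expected project duration μ = 54 weeks. Critical path: B → C → G → J.

Variance along critical path = 5.444 + 0.444 + 4.000 + 5.444 = 15.333; σ = √15.333 = 3.916 weeks.
Z = (62 − 54) / 3.916 = 2.043
P(T ≤ 62) = Φ(2.043) ≈ 0.979

0.979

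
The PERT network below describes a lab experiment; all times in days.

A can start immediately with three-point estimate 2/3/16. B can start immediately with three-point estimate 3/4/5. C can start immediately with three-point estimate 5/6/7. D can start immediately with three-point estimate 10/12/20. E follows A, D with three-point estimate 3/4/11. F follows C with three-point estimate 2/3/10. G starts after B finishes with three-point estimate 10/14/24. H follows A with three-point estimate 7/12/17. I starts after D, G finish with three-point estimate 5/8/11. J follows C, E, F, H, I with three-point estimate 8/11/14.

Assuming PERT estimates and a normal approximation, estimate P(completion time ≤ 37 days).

te_A = (2 + 4·3 + 16)/6 = 30/6 = 5; σ²_A = ((16−2)/6)² = 5.444
te_B = (3 + 4·4 + 5)/6 = 24/6 = 4; σ²_B = ((5−3)/6)² = 0.111
te_C = (5 + 4·6 + 7)/6 = 36/6 = 6; σ²_C = ((7−5)/6)² = 0.111
te_D = (10 + 4·12 + 20)/6 = 78/6 = 13; σ²_D = ((20−10)/6)² = 2.778
te_E = (3 + 4·4 + 11)/6 = 30/6 = 5; σ²_E = ((11−3)/6)² = 1.778
te_F = (2 + 4·3 + 10)/6 = 24/6 = 4; σ²_F = ((10−2)/6)² = 1.778
te_G = (10 + 4·14 + 24)/6 = 90/6 = 15; σ²_G = ((24−10)/6)² = 5.444
te_H = (7 + 4·12 + 17)/6 = 72/6 = 12; σ²_H = ((17−7)/6)² = 2.778
te_I = (5 + 4·8 + 11)/6 = 48/6 = 8; σ²_I = ((11−5)/6)² = 1.000
te_J = (8 + 4·11 + 14)/6 = 66/6 = 11; σ²_J = ((14−8)/6)² = 1.000

Forward pass:
ES_A = 0; EF_A = 5
ES_B = 0; EF_B = 4
ES_C = 0; EF_C = 6
ES_D = 0; EF_D = 13
ES_E = max(EF_A=5, EF_D=13) = 13; EF_E = 13+5 = 18
ES_F = 6; EF_F = 6+4 = 10
ES_G = 4; EF_G = 4+15 = 19
ES_H = 5; EF_H = 5+12 = 17
ES_I = max(EF_D=13, EF_G=19) = 19; EF_I = 19+8 = 27
ES_J = max(EF_C=6, EF_E=18, EF_F=10, EF_H=17, EF_I=27) = 27; EF_J = 27+11 = 38
Expected project duration μ = 38 days. Critical path: B → G → I → J.

Variance along critical path = 0.111 + 5.444 + 1.000 + 1.000 = 7.556; σ = √7.556 = 2.749 days.
Z = (37 − 38) / 2.749 = -0.364
P(T ≤ 37) = Φ(-0.364) ≈ 0.358

0.358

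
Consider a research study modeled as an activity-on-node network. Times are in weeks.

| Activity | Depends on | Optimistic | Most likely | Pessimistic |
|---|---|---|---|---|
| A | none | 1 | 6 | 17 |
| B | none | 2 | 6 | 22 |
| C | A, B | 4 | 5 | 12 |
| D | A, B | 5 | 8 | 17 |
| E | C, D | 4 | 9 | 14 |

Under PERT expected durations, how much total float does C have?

te_A = (1 + 4·6 + 17)/6 = 42/6 = 7
te_B = (2 + 4·6 + 22)/6 = 48/6 = 8
te_C = (4 + 4·5 + 12)/6 = 36/6 = 6
te_D = (5 + 4·8 + 17)/6 = 54/6 = 9
te_E = (4 + 4·9 + 14)/6 = 54/6 = 9

Forward pass:
ES_A = 0; EF_A = 7
ES_B = 0; EF_B = 8
ES_C = max(EF_A=7, EF_B=8) = 8; EF_C = 8+6 = 14
ES_D = max(EF_A=7, EF_B=8) = 8; EF_D = 8+9 = 17
ES_E = max(EF_C=14, EF_D=17) = 17; EF_E = 17+9 = 26
Expected project duration μ = 26 weeks. Critical path: B → D → E.

Backward pass:
LF_E = 26; LS_E = 26−9 = 17
LF_D = LS_E = 17; LS_D = 17−9 = 8
LF_C = LS_E = 17; LS_C = 17−6 = 11
LF_B = min(LS_C=11, LS_D=8) = 8; LS_B = 8−8 = 0
LF_A = min(LS_C=11, LS_D=8) = 8; LS_A = 8−7 = 1
Slack_C = LS_C − ES_C = 11 − 8 = 3

3 weeks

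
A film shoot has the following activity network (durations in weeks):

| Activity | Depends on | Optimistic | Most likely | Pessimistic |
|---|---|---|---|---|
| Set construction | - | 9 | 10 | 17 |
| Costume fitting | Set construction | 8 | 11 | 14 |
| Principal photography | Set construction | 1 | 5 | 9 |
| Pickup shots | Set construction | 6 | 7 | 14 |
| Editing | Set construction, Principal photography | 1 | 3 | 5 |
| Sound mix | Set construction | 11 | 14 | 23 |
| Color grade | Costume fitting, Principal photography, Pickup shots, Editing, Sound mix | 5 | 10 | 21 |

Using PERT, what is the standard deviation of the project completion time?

3.59 weeks

te_Set construction = (9 + 4·10 + 17)/6 = 66/6 = 11; σ²_Set construction = ((17−9)/6)² = 1.778
te_Costume fitting = (8 + 4·11 + 14)/6 = 66/6 = 11; σ²_Costume fitting = ((14−8)/6)² = 1.000
te_Principal photography = (1 + 4·5 + 9)/6 = 30/6 = 5; σ²_Principal photography = ((9−1)/6)² = 1.778
te_Pickup shots = (6 + 4·7 + 14)/6 = 48/6 = 8; σ²_Pickup shots = ((14−6)/6)² = 1.778
te_Editing = (1 + 4·3 + 5)/6 = 18/6 = 3; σ²_Editing = ((5−1)/6)² = 0.444
te_Sound mix = (11 + 4·14 + 23)/6 = 90/6 = 15; σ²_Sound mix = ((23−11)/6)² = 4.000
te_Color grade = (5 + 4·10 + 21)/6 = 66/6 = 11; σ²_Color grade = ((21−5)/6)² = 7.111

Forward pass:
ES_Set construction = 0; EF_Set construction = 11
ES_Costume fitting = 11; EF_Costume fitting = 11+11 = 22
ES_Principal photography = 11; EF_Principal photography = 11+5 = 16
ES_Pickup shots = 11; EF_Pickup shots = 11+8 = 19
ES_Editing = max(EF_Set construction=11, EF_Principal photography=16) = 16; EF_Editing = 16+3 = 19
ES_Sound mix = 11; EF_Sound mix = 11+15 = 26
ES_Color grade = max(EF_Costume fitting=22, EF_Principal photography=16, EF_Pickup shots=19, EF_Editing=19, EF_Sound mix=26) = 26; EF_Color grade = 26+11 = 37
Expected project duration μ = 37 weeks. Critical path: Set construction → Sound mix → Color grade.

Variance along critical path = 1.778 + 4.000 + 7.111 = 12.889
σ = √12.889 = 3.590 weeks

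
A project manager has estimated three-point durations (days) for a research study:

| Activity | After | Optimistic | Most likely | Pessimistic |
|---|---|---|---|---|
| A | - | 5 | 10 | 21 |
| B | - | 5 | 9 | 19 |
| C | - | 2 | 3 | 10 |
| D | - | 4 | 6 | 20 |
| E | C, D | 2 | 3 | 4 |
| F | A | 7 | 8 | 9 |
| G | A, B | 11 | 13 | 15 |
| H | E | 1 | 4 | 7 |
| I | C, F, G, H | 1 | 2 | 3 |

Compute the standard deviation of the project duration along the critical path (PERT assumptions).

2.77 days

te_A = (5 + 4·10 + 21)/6 = 66/6 = 11; σ²_A = ((21−5)/6)² = 7.111
te_B = (5 + 4·9 + 19)/6 = 60/6 = 10; σ²_B = ((19−5)/6)² = 5.444
te_C = (2 + 4·3 + 10)/6 = 24/6 = 4; σ²_C = ((10−2)/6)² = 1.778
te_D = (4 + 4·6 + 20)/6 = 48/6 = 8; σ²_D = ((20−4)/6)² = 7.111
te_E = (2 + 4·3 + 4)/6 = 18/6 = 3; σ²_E = ((4−2)/6)² = 0.111
te_F = (7 + 4·8 + 9)/6 = 48/6 = 8; σ²_F = ((9−7)/6)² = 0.111
te_G = (11 + 4·13 + 15)/6 = 78/6 = 13; σ²_G = ((15−11)/6)² = 0.444
te_H = (1 + 4·4 + 7)/6 = 24/6 = 4; σ²_H = ((7−1)/6)² = 1.000
te_I = (1 + 4·2 + 3)/6 = 12/6 = 2; σ²_I = ((3−1)/6)² = 0.111

Forward pass:
ES_A = 0; EF_A = 11
ES_B = 0; EF_B = 10
ES_C = 0; EF_C = 4
ES_D = 0; EF_D = 8
ES_E = max(EF_C=4, EF_D=8) = 8; EF_E = 8+3 = 11
ES_F = 11; EF_F = 11+8 = 19
ES_G = max(EF_A=11, EF_B=10) = 11; EF_G = 11+13 = 24
ES_H = 11; EF_H = 11+4 = 15
ES_I = max(EF_C=4, EF_F=19, EF_G=24, EF_H=15) = 24; EF_I = 24+2 = 26
Expected project duration μ = 26 days. Critical path: A → G → I.

Variance along critical path = 7.111 + 0.444 + 0.111 = 7.667
σ = √7.667 = 2.769 days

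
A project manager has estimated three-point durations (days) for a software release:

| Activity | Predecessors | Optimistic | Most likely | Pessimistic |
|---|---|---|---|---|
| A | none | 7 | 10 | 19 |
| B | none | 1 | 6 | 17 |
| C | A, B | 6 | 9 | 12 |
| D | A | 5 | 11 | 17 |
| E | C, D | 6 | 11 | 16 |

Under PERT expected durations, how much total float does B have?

6 days

te_A = (7 + 4·10 + 19)/6 = 66/6 = 11
te_B = (1 + 4·6 + 17)/6 = 42/6 = 7
te_C = (6 + 4·9 + 12)/6 = 54/6 = 9
te_D = (5 + 4·11 + 17)/6 = 66/6 = 11
te_E = (6 + 4·11 + 16)/6 = 66/6 = 11

Forward pass:
ES_A = 0; EF_A = 11
ES_B = 0; EF_B = 7
ES_C = max(EF_A=11, EF_B=7) = 11; EF_C = 11+9 = 20
ES_D = 11; EF_D = 11+11 = 22
ES_E = max(EF_C=20, EF_D=22) = 22; EF_E = 22+11 = 33
Expected project duration μ = 33 days. Critical path: A → D → E.

Backward pass:
LF_E = 33; LS_E = 33−11 = 22
LF_D = LS_E = 22; LS_D = 22−11 = 11
LF_C = LS_E = 22; LS_C = 22−9 = 13
LF_B = LS_C = 13; LS_B = 13−7 = 6
LF_A = min(LS_C=13, LS_D=11) = 11; LS_A = 11−11 = 0
Slack_B = LS_B − ES_B = 6 − 0 = 6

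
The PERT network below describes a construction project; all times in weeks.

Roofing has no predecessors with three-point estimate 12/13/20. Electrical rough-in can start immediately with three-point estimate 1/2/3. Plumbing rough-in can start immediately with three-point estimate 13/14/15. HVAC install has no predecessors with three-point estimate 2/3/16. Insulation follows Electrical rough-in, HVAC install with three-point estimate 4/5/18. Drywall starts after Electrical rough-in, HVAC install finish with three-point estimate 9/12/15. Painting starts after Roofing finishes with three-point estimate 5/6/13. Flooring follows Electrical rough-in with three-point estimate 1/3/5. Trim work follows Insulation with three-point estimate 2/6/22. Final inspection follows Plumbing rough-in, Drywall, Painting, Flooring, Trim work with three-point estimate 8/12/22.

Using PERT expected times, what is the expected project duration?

34 weeks

te_Roofing = (12 + 4·13 + 20)/6 = 84/6 = 14
te_Electrical rough-in = (1 + 4·2 + 3)/6 = 12/6 = 2
te_Plumbing rough-in = (13 + 4·14 + 15)/6 = 84/6 = 14
te_HVAC install = (2 + 4·3 + 16)/6 = 30/6 = 5
te_Insulation = (4 + 4·5 + 18)/6 = 42/6 = 7
te_Drywall = (9 + 4·12 + 15)/6 = 72/6 = 12
te_Painting = (5 + 4·6 + 13)/6 = 42/6 = 7
te_Flooring = (1 + 4·3 + 5)/6 = 18/6 = 3
te_Trim work = (2 + 4·6 + 22)/6 = 48/6 = 8
te_Final inspection = (8 + 4·12 + 22)/6 = 78/6 = 13

Forward pass:
ES_Roofing = 0; EF_Roofing = 14
ES_Electrical rough-in = 0; EF_Electrical rough-in = 2
ES_Plumbing rough-in = 0; EF_Plumbing rough-in = 14
ES_HVAC install = 0; EF_HVAC install = 5
ES_Insulation = max(EF_Electrical rough-in=2, EF_HVAC install=5) = 5; EF_Insulation = 5+7 = 12
ES_Drywall = max(EF_Electrical rough-in=2, EF_HVAC install=5) = 5; EF_Drywall = 5+12 = 17
ES_Painting = 14; EF_Painting = 14+7 = 21
ES_Flooring = 2; EF_Flooring = 2+3 = 5
ES_Trim work = 12; EF_Trim work = 12+8 = 20
ES_Final inspection = max(EF_Plumbing rough-in=14, EF_Drywall=17, EF_Painting=21, EF_Flooring=5, EF_Trim work=20) = 21; EF_Final inspection = 21+13 = 34
Expected project duration μ = 34 weeks. Critical path: Roofing → Painting → Final inspection.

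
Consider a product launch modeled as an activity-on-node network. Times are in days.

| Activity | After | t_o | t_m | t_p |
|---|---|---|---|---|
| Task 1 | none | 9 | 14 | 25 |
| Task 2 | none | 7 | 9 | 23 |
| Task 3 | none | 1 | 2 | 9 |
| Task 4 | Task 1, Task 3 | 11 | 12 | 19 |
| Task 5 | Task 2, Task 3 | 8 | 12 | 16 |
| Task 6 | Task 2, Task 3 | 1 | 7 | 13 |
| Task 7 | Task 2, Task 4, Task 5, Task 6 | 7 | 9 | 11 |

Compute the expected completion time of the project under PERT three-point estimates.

te_Task 1 = (9 + 4·14 + 25)/6 = 90/6 = 15
te_Task 2 = (7 + 4·9 + 23)/6 = 66/6 = 11
te_Task 3 = (1 + 4·2 + 9)/6 = 18/6 = 3
te_Task 4 = (11 + 4·12 + 19)/6 = 78/6 = 13
te_Task 5 = (8 + 4·12 + 16)/6 = 72/6 = 12
te_Task 6 = (1 + 4·7 + 13)/6 = 42/6 = 7
te_Task 7 = (7 + 4·9 + 11)/6 = 54/6 = 9

Forward pass:
ES_Task 1 = 0; EF_Task 1 = 15
ES_Task 2 = 0; EF_Task 2 = 11
ES_Task 3 = 0; EF_Task 3 = 3
ES_Task 4 = max(EF_Task 1=15, EF_Task 3=3) = 15; EF_Task 4 = 15+13 = 28
ES_Task 5 = max(EF_Task 2=11, EF_Task 3=3) = 11; EF_Task 5 = 11+12 = 23
ES_Task 6 = max(EF_Task 2=11, EF_Task 3=3) = 11; EF_Task 6 = 11+7 = 18
ES_Task 7 = max(EF_Task 2=11, EF_Task 4=28, EF_Task 5=23, EF_Task 6=18) = 28; EF_Task 7 = 28+9 = 37
Expected project duration μ = 37 days. Critical path: Task 1 → Task 4 → Task 7.

37 days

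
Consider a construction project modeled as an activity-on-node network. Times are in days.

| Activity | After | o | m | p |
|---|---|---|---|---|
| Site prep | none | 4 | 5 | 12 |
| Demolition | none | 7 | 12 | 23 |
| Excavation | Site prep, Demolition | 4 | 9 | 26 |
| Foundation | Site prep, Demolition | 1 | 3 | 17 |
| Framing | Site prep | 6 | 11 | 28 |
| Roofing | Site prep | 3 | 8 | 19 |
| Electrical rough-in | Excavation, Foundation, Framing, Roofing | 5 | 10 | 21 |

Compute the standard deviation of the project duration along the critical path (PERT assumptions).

5.26 days

te_Site prep = (4 + 4·5 + 12)/6 = 36/6 = 6; σ²_Site prep = ((12−4)/6)² = 1.778
te_Demolition = (7 + 4·12 + 23)/6 = 78/6 = 13; σ²_Demolition = ((23−7)/6)² = 7.111
te_Excavation = (4 + 4·9 + 26)/6 = 66/6 = 11; σ²_Excavation = ((26−4)/6)² = 13.444
te_Foundation = (1 + 4·3 + 17)/6 = 30/6 = 5; σ²_Foundation = ((17−1)/6)² = 7.111
te_Framing = (6 + 4·11 + 28)/6 = 78/6 = 13; σ²_Framing = ((28−6)/6)² = 13.444
te_Roofing = (3 + 4·8 + 19)/6 = 54/6 = 9; σ²_Roofing = ((19−3)/6)² = 7.111
te_Electrical rough-in = (5 + 4·10 + 21)/6 = 66/6 = 11; σ²_Electrical rough-in = ((21−5)/6)² = 7.111

Forward pass:
ES_Site prep = 0; EF_Site prep = 6
ES_Demolition = 0; EF_Demolition = 13
ES_Excavation = max(EF_Site prep=6, EF_Demolition=13) = 13; EF_Excavation = 13+11 = 24
ES_Foundation = max(EF_Site prep=6, EF_Demolition=13) = 13; EF_Foundation = 13+5 = 18
ES_Framing = 6; EF_Framing = 6+13 = 19
ES_Roofing = 6; EF_Roofing = 6+9 = 15
ES_Electrical rough-in = max(EF_Excavation=24, EF_Foundation=18, EF_Framing=19, EF_Roofing=15) = 24; EF_Electrical rough-in = 24+11 = 35
Expected project duration μ = 35 days. Critical path: Demolition → Excavation → Electrical rough-in.

Variance along critical path = 7.111 + 13.444 + 7.111 = 27.667
σ = √27.667 = 5.260 days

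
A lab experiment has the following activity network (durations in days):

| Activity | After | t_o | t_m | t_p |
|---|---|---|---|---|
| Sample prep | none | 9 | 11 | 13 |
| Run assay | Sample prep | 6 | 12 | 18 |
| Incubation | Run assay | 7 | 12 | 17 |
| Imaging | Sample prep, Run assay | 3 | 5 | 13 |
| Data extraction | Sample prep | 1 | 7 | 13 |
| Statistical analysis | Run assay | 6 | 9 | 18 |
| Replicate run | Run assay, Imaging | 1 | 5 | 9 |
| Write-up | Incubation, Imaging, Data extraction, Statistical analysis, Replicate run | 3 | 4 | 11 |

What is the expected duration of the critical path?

40 days

te_Sample prep = (9 + 4·11 + 13)/6 = 66/6 = 11
te_Run assay = (6 + 4·12 + 18)/6 = 72/6 = 12
te_Incubation = (7 + 4·12 + 17)/6 = 72/6 = 12
te_Imaging = (3 + 4·5 + 13)/6 = 36/6 = 6
te_Data extraction = (1 + 4·7 + 13)/6 = 42/6 = 7
te_Statistical analysis = (6 + 4·9 + 18)/6 = 60/6 = 10
te_Replicate run = (1 + 4·5 + 9)/6 = 30/6 = 5
te_Write-up = (3 + 4·4 + 11)/6 = 30/6 = 5

Forward pass:
ES_Sample prep = 0; EF_Sample prep = 11
ES_Run assay = 11; EF_Run assay = 11+12 = 23
ES_Incubation = 23; EF_Incubation = 23+12 = 35
ES_Imaging = max(EF_Sample prep=11, EF_Run assay=23) = 23; EF_Imaging = 23+6 = 29
ES_Data extraction = 11; EF_Data extraction = 11+7 = 18
ES_Statistical analysis = 23; EF_Statistical analysis = 23+10 = 33
ES_Replicate run = max(EF_Run assay=23, EF_Imaging=29) = 29; EF_Replicate run = 29+5 = 34
ES_Write-up = max(EF_Incubation=35, EF_Imaging=29, EF_Data extraction=18, EF_Statistical analysis=33, EF_Replicate run=34) = 35; EF_Write-up = 35+5 = 40
Expected project duration μ = 40 days. Critical path: Sample prep → Run assay → Incubation → Write-up.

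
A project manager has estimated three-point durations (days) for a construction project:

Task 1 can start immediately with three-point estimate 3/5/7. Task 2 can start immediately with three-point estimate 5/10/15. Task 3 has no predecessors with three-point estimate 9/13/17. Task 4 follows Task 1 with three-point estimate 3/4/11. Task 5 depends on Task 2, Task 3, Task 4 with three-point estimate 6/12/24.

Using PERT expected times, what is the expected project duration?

te_Task 1 = (3 + 4·5 + 7)/6 = 30/6 = 5
te_Task 2 = (5 + 4·10 + 15)/6 = 60/6 = 10
te_Task 3 = (9 + 4·13 + 17)/6 = 78/6 = 13
te_Task 4 = (3 + 4·4 + 11)/6 = 30/6 = 5
te_Task 5 = (6 + 4·12 + 24)/6 = 78/6 = 13

Forward pass:
ES_Task 1 = 0; EF_Task 1 = 5
ES_Task 2 = 0; EF_Task 2 = 10
ES_Task 3 = 0; EF_Task 3 = 13
ES_Task 4 = 5; EF_Task 4 = 5+5 = 10
ES_Task 5 = max(EF_Task 2=10, EF_Task 3=13, EF_Task 4=10) = 13; EF_Task 5 = 13+13 = 26
Expected project duration μ = 26 days. Critical path: Task 3 → Task 5.

26 days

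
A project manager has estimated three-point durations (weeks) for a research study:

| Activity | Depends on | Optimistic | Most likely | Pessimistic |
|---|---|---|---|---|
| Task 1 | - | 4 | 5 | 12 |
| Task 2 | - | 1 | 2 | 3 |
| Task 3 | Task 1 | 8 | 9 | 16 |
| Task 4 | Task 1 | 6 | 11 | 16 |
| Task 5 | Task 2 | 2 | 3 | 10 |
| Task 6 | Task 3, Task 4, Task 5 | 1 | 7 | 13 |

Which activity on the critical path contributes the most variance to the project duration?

Task 6

te_Task 1 = (4 + 4·5 + 12)/6 = 36/6 = 6; σ²_Task 1 = ((12−4)/6)² = 1.778
te_Task 2 = (1 + 4·2 + 3)/6 = 12/6 = 2; σ²_Task 2 = ((3−1)/6)² = 0.111
te_Task 3 = (8 + 4·9 + 16)/6 = 60/6 = 10; σ²_Task 3 = ((16−8)/6)² = 1.778
te_Task 4 = (6 + 4·11 + 16)/6 = 66/6 = 11; σ²_Task 4 = ((16−6)/6)² = 2.778
te_Task 5 = (2 + 4·3 + 10)/6 = 24/6 = 4; σ²_Task 5 = ((10−2)/6)² = 1.778
te_Task 6 = (1 + 4·7 + 13)/6 = 42/6 = 7; σ²_Task 6 = ((13−1)/6)² = 4.000

Forward pass:
ES_Task 1 = 0; EF_Task 1 = 6
ES_Task 2 = 0; EF_Task 2 = 2
ES_Task 3 = 6; EF_Task 3 = 6+10 = 16
ES_Task 4 = 6; EF_Task 4 = 6+11 = 17
ES_Task 5 = 2; EF_Task 5 = 2+4 = 6
ES_Task 6 = max(EF_Task 3=16, EF_Task 4=17, EF_Task 5=6) = 17; EF_Task 6 = 17+7 = 24
Expected project duration μ = 24 weeks. Critical path: Task 1 → Task 4 → Task 6.

Variances on critical path: σ²_Task 1=1.778, σ²_Task 4=2.778, σ²_Task 6=4.000.
Largest is σ²_Task 6 = 4.000.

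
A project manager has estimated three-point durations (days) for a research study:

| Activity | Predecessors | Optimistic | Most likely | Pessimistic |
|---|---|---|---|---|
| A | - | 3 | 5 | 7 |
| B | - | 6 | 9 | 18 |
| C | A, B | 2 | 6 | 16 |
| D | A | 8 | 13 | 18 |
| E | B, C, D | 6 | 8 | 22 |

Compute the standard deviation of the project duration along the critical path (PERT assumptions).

3.21 days

te_A = (3 + 4·5 + 7)/6 = 30/6 = 5; σ²_A = ((7−3)/6)² = 0.444
te_B = (6 + 4·9 + 18)/6 = 60/6 = 10; σ²_B = ((18−6)/6)² = 4.000
te_C = (2 + 4·6 + 16)/6 = 42/6 = 7; σ²_C = ((16−2)/6)² = 5.444
te_D = (8 + 4·13 + 18)/6 = 78/6 = 13; σ²_D = ((18−8)/6)² = 2.778
te_E = (6 + 4·8 + 22)/6 = 60/6 = 10; σ²_E = ((22−6)/6)² = 7.111

Forward pass:
ES_A = 0; EF_A = 5
ES_B = 0; EF_B = 10
ES_C = max(EF_A=5, EF_B=10) = 10; EF_C = 10+7 = 17
ES_D = 5; EF_D = 5+13 = 18
ES_E = max(EF_B=10, EF_C=17, EF_D=18) = 18; EF_E = 18+10 = 28
Expected project duration μ = 28 days. Critical path: A → D → E.

Variance along critical path = 0.444 + 2.778 + 7.111 = 10.333
σ = √10.333 = 3.215 days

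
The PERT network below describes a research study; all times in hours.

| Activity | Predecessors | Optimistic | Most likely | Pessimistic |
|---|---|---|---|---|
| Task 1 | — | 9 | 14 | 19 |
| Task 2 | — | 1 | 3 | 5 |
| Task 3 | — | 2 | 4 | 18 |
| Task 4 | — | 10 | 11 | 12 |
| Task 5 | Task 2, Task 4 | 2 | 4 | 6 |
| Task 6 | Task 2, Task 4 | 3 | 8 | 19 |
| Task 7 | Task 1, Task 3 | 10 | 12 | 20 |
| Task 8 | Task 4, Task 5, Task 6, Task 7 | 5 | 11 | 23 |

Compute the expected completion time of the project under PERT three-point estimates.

39 hours

te_Task 1 = (9 + 4·14 + 19)/6 = 84/6 = 14
te_Task 2 = (1 + 4·3 + 5)/6 = 18/6 = 3
te_Task 3 = (2 + 4·4 + 18)/6 = 36/6 = 6
te_Task 4 = (10 + 4·11 + 12)/6 = 66/6 = 11
te_Task 5 = (2 + 4·4 + 6)/6 = 24/6 = 4
te_Task 6 = (3 + 4·8 + 19)/6 = 54/6 = 9
te_Task 7 = (10 + 4·12 + 20)/6 = 78/6 = 13
te_Task 8 = (5 + 4·11 + 23)/6 = 72/6 = 12

Forward pass:
ES_Task 1 = 0; EF_Task 1 = 14
ES_Task 2 = 0; EF_Task 2 = 3
ES_Task 3 = 0; EF_Task 3 = 6
ES_Task 4 = 0; EF_Task 4 = 11
ES_Task 5 = max(EF_Task 2=3, EF_Task 4=11) = 11; EF_Task 5 = 11+4 = 15
ES_Task 6 = max(EF_Task 2=3, EF_Task 4=11) = 11; EF_Task 6 = 11+9 = 20
ES_Task 7 = max(EF_Task 1=14, EF_Task 3=6) = 14; EF_Task 7 = 14+13 = 27
ES_Task 8 = max(EF_Task 4=11, EF_Task 5=15, EF_Task 6=20, EF_Task 7=27) = 27; EF_Task 8 = 27+12 = 39
Expected project duration μ = 39 hours. Critical path: Task 1 → Task 7 → Task 8.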